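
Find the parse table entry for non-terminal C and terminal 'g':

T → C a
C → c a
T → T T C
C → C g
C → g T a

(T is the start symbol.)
C → C g, C → g T a

To find M[C, 'g'], we find productions for C where 'g' is in the predict set (PREDICT(N → α) = (FIRST(α) \ {ε}) ∪ (FOLLOW(N) if α ⇒* ε)).

Relevant sets:
  FIRST(C) = { 'c', 'g' }

C → c a: PREDICT = { 'c' }
C → C g: PREDICT = { 'c', 'g' }
  'g' is in predict set, so this production goes in M[C, 'g']
C → g T a: PREDICT = { 'g' }
  'g' is in predict set, so this production goes in M[C, 'g']

M[C, 'g'] = C → C g, C → g T a  (a multiply-defined cell — the grammar is not LL(1))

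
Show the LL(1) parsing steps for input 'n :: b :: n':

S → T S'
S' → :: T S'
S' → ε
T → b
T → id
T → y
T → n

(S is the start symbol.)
LL(1) parsing maintains a stack (initially the start symbol over $) and the input. At each step: if the stack top is a terminal, match it against the current input token; if it is a non-terminal N, replace it with the RHS of M[N, lookahead] (the unique production whose predict set contains the lookahead).

Stack is shown with the top on the left.

Stack      Input          Action
--------------------------------
S $        n :: b :: n $  output S → T S'
T S' $     n :: b :: n $  output T → n
n S' $     n :: b :: n $  match 'n'
S' $       :: b :: n $    output S' → :: T S'
:: T S' $  :: b :: n $    match '::'
T S' $     b :: n $       output T → b
b S' $     b :: n $       match 'b'
S' $       :: n $         output S' → :: T S'
:: T S' $  :: n $         match '::'
T S' $     n $            output T → n
n S' $     n $            match 'n'
S' $       $              output S' → ε
$          $              accept

The string is accepted.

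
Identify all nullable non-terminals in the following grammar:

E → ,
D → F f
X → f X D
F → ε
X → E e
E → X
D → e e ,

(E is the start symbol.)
{ 'F' }

A non-terminal is nullable if it can derive ε (the empty string): either it has an ε-production, or it has a production whose right-hand side consists entirely of nullable non-terminals.

ε-productions: F → ε
So F is immediately nullable.
No further non-terminal can be added: every production for the remaining non-terminals contains a terminal or a non-nullable non-terminal.
Nullable = { 'F' }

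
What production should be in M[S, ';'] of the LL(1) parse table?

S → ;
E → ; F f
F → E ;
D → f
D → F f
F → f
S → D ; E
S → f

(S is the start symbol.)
To find M[S, ';'], we find productions for S where ';' is in the predict set (PREDICT(N → α) = (FIRST(α) \ {ε}) ∪ (FOLLOW(N) if α ⇒* ε)).

Relevant sets:
  FIRST(D) = { ';', 'f' }

S → ;: PREDICT = { ';' }
  ';' is in predict set, so this production goes in M[S, ';']
S → D ; E: PREDICT = { ';', 'f' }
  ';' is in predict set, so this production goes in M[S, ';']
S → f: PREDICT = { 'f' }

M[S, ';'] = S → ;, S → D ; E  (a multiply-defined cell — the grammar is not LL(1))

Answer: S → ;, S → D ; E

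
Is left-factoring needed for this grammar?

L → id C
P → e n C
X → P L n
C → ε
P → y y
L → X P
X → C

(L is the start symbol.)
No, left-factoring is not needed

Left-factoring is needed when two productions for the same non-terminal
share a common prefix on the right-hand side.

Productions for L:
  L → id C
  L → X P
Productions for P:
  P → e n C
  P → y y
Productions for X:
  X → P L n
  X → C

No common prefixes found.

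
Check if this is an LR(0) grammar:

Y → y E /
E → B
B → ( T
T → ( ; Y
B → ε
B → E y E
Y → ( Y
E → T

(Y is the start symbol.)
Augment with Y' → Y and build the canonical LR(0) collection (I0 = CLOSURE({[Y' → . Y]}), then GOTO on every symbol after a dot until no new states appear). It has 16 states:
  I0: { [Y → . ( Y], [Y → . y E /], [Y' → . Y] }  — shift
  I1: { [Y → ( . Y], [Y → . ( Y], [Y → . y E /] }  — shift
  I2: { [Y' → Y .] }  — accept
  I3: { [B → . ( T], [B → . E y E], [B → .], [E → . B], [E → . T], [T → . ( ; Y], [Y → y . E /] }  — shift, reduce
  I4: { [B → ( . T], [T → ( . ; Y], [T → . ( ; Y] }  — shift
  I5: { [E → B .] }  — reduce
  I6: { [B → E . y E], [Y → y E . /] }  — shift
  I7: { [E → T .] }  — reduce
  I8: { [Y → y E / .] }  — reduce
  I9: { [B → . ( T], [B → . E y E], [B → .], [B → E y . E], [E → . B], [E → . T], [T → . ( ; Y] }  — shift, reduce
  I10: { [B → E . y E], [B → E y E .] }  — shift, reduce
  I11: { [T → ( . ; Y] }  — shift
  I12: { [T → ( ; . Y], [Y → . ( Y], [Y → . y E /] }  — shift
  I13: { [B → ( T .] }  — reduce
  I14: { [T → ( ; Y .] }  — reduce
  I15: { [Y → ( Y .] }  — reduce

Conflict in state I3:
  Shift-reduce conflict between [B → .] and [B → . ( T]
So the grammar is NOT LR(0).

Answer: No. Shift-reduce conflict between [B → .] and [B → . ( T]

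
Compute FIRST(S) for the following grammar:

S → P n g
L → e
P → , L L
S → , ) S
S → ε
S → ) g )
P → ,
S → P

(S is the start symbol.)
To compute FIRST(S), examine every production with S on the left-hand side, reading each right-hand side left to right until a non-nullable symbol is reached.

FIRST sets of the other non-terminals involved (by the same procedure, iterated to a fixed point):
  FIRST(P) = { ',' }

From S → P n g:
  - P is a non-terminal: add FIRST(P) \ {ε} = { ',' }
    P is not nullable, so stop
From S → , ) S:
  - ',' is a terminal: add ',' and stop
From S → ε:
  - ε-production, so ε ∈ FIRST(S)
From S → ) g ):
  - ')' is a terminal: add ')' and stop
From S → P:
  - P is a non-terminal: add FIRST(P) \ {ε} = { ',' }
    P is not nullable, so stop

Collecting: FIRST(S) = { ')', ',', ε }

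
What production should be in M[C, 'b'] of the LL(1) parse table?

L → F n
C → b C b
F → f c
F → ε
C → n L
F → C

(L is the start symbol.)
C → b C b

To find M[C, 'b'], we find productions for C where 'b' is in the predict set (PREDICT(N → α) = (FIRST(α) \ {ε}) ∪ (FOLLOW(N) if α ⇒* ε)).

C → b C b: PREDICT = { 'b' }
  'b' is in predict set, so this production goes in M[C, 'b']
C → n L: PREDICT = { 'n' }

M[C, 'b'] = C → b C b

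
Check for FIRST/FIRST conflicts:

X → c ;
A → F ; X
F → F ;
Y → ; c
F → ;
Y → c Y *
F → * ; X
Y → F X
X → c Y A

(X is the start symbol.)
Yes. X → c ';' / X → c Y A on { 'c' }; F → F ';' / F → ';' on { ';' }; F → F ';' / F → '*' ';' X on { '*' }; Y → ';' c / Y → F X on { ';' }

A FIRST/FIRST conflict occurs when two productions N → α and N → β for the same non-terminal have FIRST(α) ∩ FIRST(β) ≠ ∅ (with ε ∈ FIRST of a nullable right-hand side, so two nullable alternatives also conflict).

FIRST sets of the non-terminals at (or reachable through a nullable prefix from) the front of some alternative:
  FIRST(F) = { '*', ';' }

Productions for X:
  X → c ;: FIRST = { 'c' }
  X → c Y A: FIRST = { 'c' }
Productions for F:
  F → F ;: FIRST = { '*', ';' }
  F → ;: FIRST = { ';' }
  F → * ; X: FIRST = { '*' }
Productions for Y:
  Y → ; c: FIRST = { ';' }
  Y → c Y *: FIRST = { 'c' }
  Y → F X: FIRST = { '*', ';' }
A has only one production, so no FIRST/FIRST conflict is possible there.

Conflict for X: X → c ; and X → c Y A
  Overlap: { 'c' }
Conflict for F: F → F ; and F → ;
  Overlap: { ';' }
Conflict for F: F → F ; and F → * ; X
  Overlap: { '*' }
Conflict for Y: Y → ; c and Y → F X
  Overlap: { ';' }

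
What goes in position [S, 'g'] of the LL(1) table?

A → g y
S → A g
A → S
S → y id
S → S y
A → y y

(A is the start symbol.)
To find M[S, 'g'], we find productions for S where 'g' is in the predict set (PREDICT(N → α) = (FIRST(α) \ {ε}) ∪ (FOLLOW(N) if α ⇒* ε)).

Relevant sets:
  FIRST(A) = { 'g', 'y' }
  FIRST(S) = { 'g', 'y' }

S → A g: PREDICT = { 'g', 'y' }
  'g' is in predict set, so this production goes in M[S, 'g']
S → y id: PREDICT = { 'y' }
S → S y: PREDICT = { 'g', 'y' }
  'g' is in predict set, so this production goes in M[S, 'g']

M[S, 'g'] = S → A g, S → S y  (a multiply-defined cell — the grammar is not LL(1))

Answer: S → A g, S → S y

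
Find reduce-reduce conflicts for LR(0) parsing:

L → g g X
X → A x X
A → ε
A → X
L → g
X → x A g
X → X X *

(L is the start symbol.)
A reduce-reduce conflict occurs when an LR(0) state has two complete items [A → α .] and [B → β .] — both call for a reduction, and with no lookahead the parser cannot choose between them.

Augment with L' → L and build the canonical LR(0) collection (I0 = CLOSURE({[L' → . L]}), then GOTO on every symbol after a dot until no new states appear). It has 14 states:
  I0: { [L → . g g X], [L → . g], [L' → . L] }  — shift
  I1: { [L' → L .] }  — accept
  I2: { [L → g . g X], [L → g .] }  — shift, reduce
  I3: { [A → . X], [A → .], [L → g g . X], [X → . A x X], [X → . X X *], [X → . x A g] }  — shift, reduce
  I4: { [X → A . x X] }  — shift
  I5: { [A → . X], [A → .], [A → X .], [L → g g X .], [X → . A x X], [X → . X X *], [X → . x A g], [X → X . X *] }  — shift, 3 reduces
  I6: { [A → . X], [A → .], [X → . A x X], [X → . X X *], [X → . x A g], [X → x . A g] }  — shift, reduce
  I7: { [X → A . x X], [X → x A . g] }  — shift
  I8: { [A → . X], [A → .], [A → X .], [X → . A x X], [X → . X X *], [X → . x A g], [X → X . X *] }  — shift, 2 reduces
  I9: { [A → . X], [A → .], [A → X .], [X → . A x X], [X → . X X *], [X → . x A g], [X → X . X *], [X → X X . *] }  — shift, 2 reduces
  I10: { [X → X X * .] }  — reduce
  I11: { [X → x A g .] }  — reduce
  I12: { [A → . X], [A → .], [X → . A x X], [X → . X X *], [X → . x A g], [X → A x . X] }  — shift, reduce
  I13: { [A → . X], [A → .], [A → X .], [X → . A x X], [X → . X X *], [X → . x A g], [X → A x X .], [X → X . X *] }  — shift, 3 reduces

I5 contains complete items [A → .], [A → X .], [L → g g X .] — reduce-reduce conflict.
I8 contains complete items [A → .], [A → X .] — reduce-reduce conflict.
I9 contains complete items [A → .], [A → X .] — reduce-reduce conflict.
I13 contains complete items [A → .], [A → X .], [X → A x X .] — reduce-reduce conflict.

Answer: Yes — I5: [A → .] vs [A → X .]; I8: [A → .] vs [A → X .]; I9: [A → .] vs [A → X .]; I13: [A → .] vs [A → X .]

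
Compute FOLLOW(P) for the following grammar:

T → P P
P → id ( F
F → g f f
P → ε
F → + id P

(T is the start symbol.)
{ $, 'id' }

To compute FOLLOW(P), find every occurrence of P on a right-hand side N → α P β: add FIRST(β) \ {ε}, and if β is empty or nullable also add FOLLOW(N). Iterate to a fixed point.

In T → P P: P is followed by P, add FIRST(P) \ {ε} = { 'id' }
  P is nullable, so also add FOLLOW(T)
In T → P P: P is at the end, add FOLLOW(T)
In F → + id P: P is at the end, add FOLLOW(F)

The FOLLOW sets referred to above (computed the same way, to a fixed point):
  FOLLOW(T) = { $ }
  FOLLOW(F) = { $, 'id' }

Taking the union: FOLLOW(P) = { $, 'id' }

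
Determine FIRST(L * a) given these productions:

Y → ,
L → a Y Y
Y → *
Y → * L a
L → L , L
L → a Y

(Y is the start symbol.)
{ 'a' }

FIRST sets of the non-terminals involved (from the grammar, by fixed-point iteration):
  FIRST(L) = { 'a' }

To compute FIRST(L * a), process the symbols left to right:
Symbol L is a non-terminal. Add FIRST(L) \ {ε} = { 'a' }
L is not nullable (ε ∉ FIRST(L)), so stop here.
FIRST(L * a) = { 'a' }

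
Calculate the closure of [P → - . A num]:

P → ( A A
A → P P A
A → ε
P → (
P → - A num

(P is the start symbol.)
Start with: [P → - . A num]
  [P → - . A num] has the dot before A: add [A → . P P A], [A → .]
  [A → . P P A] has the dot before P: add [P → . ( A A], [P → . (], [P → . - A num]
No further items can be added.

CLOSURE = { [A → . P P A], [A → .], [P → - . A num], [P → . ( A A], [P → . (], [P → . - A num] }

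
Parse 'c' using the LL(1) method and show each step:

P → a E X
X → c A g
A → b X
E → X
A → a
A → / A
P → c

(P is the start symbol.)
LL(1) parsing maintains a stack (initially the start symbol over $) and the input. At each step: if the stack top is a terminal, match it against the current input token; if it is a non-terminal N, replace it with the RHS of M[N, lookahead] (the unique production whose predict set contains the lookahead).

Stack is shown with the top on the left.

Stack  Input  Action
--------------------
P $    c $    output P → c
c $    c $    match 'c'
$      $      accept

The string is accepted.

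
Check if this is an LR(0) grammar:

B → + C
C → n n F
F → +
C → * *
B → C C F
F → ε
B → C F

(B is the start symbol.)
Augment with B' → B and build the canonical LR(0) collection (I0 = CLOSURE({[B' → . B]}), then GOTO on every symbol after a dot until no new states appear). It has 14 states:
  I0: { [B → . + C], [B → . C C F], [B → . C F], [B' → . B], [C → . * *], [C → . n n F] }  — shift
  I1: { [C → * . *] }  — shift
  I2: { [B → + . C], [C → . * *], [C → . n n F] }  — shift
  I3: { [B' → B .] }  — accept
  I4: { [B → C . C F], [B → C . F], [C → . * *], [C → . n n F], [F → . +], [F → .] }  — shift, reduce
  I5: { [C → n . n F] }  — shift
  I6: { [C → n n . F], [F → . +], [F → .] }  — shift, reduce
  I7: { [F → + .] }  — reduce
  I8: { [C → n n F .] }  — reduce
  I9: { [B → C C . F], [F → . +], [F → .] }  — shift, reduce
  I10: { [B → C F .] }  — reduce
  I11: { [B → C C F .] }  — reduce
  I12: { [B → + C .] }  — reduce
  I13: { [C → * * .] }  — reduce

Conflict in state I4:
  Shift-reduce conflict between [F → .] and [C → . * *]
So the grammar is NOT LR(0).

Answer: No. Shift-reduce conflict between [F → .] and [C → . * *]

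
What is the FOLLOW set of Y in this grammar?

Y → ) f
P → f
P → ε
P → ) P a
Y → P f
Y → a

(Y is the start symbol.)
Y is the start symbol, so $ ∈ FOLLOW(Y).
Y does not occur on any right-hand side.

Taking the union: FOLLOW(Y) = { $ }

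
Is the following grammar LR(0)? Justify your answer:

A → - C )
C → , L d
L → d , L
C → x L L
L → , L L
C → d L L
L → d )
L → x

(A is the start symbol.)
Yes, the grammar is LR(0)

A grammar is LR(0) if no state in the canonical LR(0) collection has:
  - both a shift item (dot before a terminal) and a complete item (shift-reduce conflict), or
  - two or more complete items (reduce-reduce conflict; the accept item [A' → A .] counts as a complete item here).

Augment with A' → A and build the canonical LR(0) collection (I0 = CLOSURE({[A' → . A]}), then GOTO on every symbol after a dot until no new states appear). It has 22 states:
  I0: { [A → . - C )], [A' → . A] }  — shift
  I1: { [A → - . C )], [C → . , L d], [C → . d L L], [C → . x L L] }  — shift
  I2: { [A' → A .] }  — accept
  I3: { [C → , . L d], [L → . , L L], [L → . d )], [L → . d , L], [L → . x] }  — shift
  I4: { [A → - C . )] }  — shift
  I5: { [C → d . L L], [L → . , L L], [L → . d )], [L → . d , L], [L → . x] }  — shift
  I6: { [C → x . L L], [L → . , L L], [L → . d )], [L → . d , L], [L → . x] }  — shift
  I7: { [L → , . L L], [L → . , L L], [L → . d )], [L → . d , L], [L → . x] }  — shift
  I8: { [C → x L . L], [L → . , L L], [L → . d )], [L → . d , L], [L → . x] }  — shift
  I9: { [L → d . )], [L → d . , L] }  — shift
  I10: { [L → x .] }  — reduce
  I11: { [L → d ) .] }  — reduce
  I12: { [L → . , L L], [L → . d )], [L → . d , L], [L → . x], [L → d , . L] }  — shift
  I13: { [L → d , L .] }  — reduce
  I14: { [C → x L L .] }  — reduce
  I15: { [L → , L . L], [L → . , L L], [L → . d )], [L → . d , L], [L → . x] }  — shift
  I16: { [L → , L L .] }  — reduce
  I17: { [C → d L . L], [L → . , L L], [L → . d )], [L → . d , L], [L → . x] }  — shift
  I18: { [C → d L L .] }  — reduce
  I19: { [A → - C ) .] }  — reduce
  I20: { [C → , L . d] }  — shift
  I21: { [C → , L d .] }  — reduce

Every state is either a pure shift/goto state or contains exactly one complete item and nothing to shift — no conflicts. The grammar is LR(0).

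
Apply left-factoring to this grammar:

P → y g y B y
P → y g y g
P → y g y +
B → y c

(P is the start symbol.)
P → y g y P'
P' → B y
P' → g
P' → +
B → y c

Left-factoring transforms A → αβ₁ | αβ₂ into A → αA' and A' → β₁ | β₂
(α is the longest common prefix among the alternatives). Repeat until
no nonterminal has two alternatives with a common prefix.

Round 1: P has alternatives sharing prefix 'y g y'. Introduce P': P → y g y P'
  Add: P' → B y
  Add: P' → g
  Add: P' → +

No remaining common prefixes — done.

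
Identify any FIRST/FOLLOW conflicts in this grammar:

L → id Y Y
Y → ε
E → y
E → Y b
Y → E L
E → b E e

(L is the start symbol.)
Nullable non-terminals: Y.
FIRST sets used below: FIRST(E) = { 'b', 'y' }

Y: nullable alternative(s) Y → ε; FOLLOW(Y) = { $, 'b', 'y' }
  Y → ε: FIRST \ {ε} = { } — this is the only nullable alternative, skip
  Y → E L: FIRST \ {ε} = { 'b', 'y' } — overlaps FOLLOW(Y) on { 'b', 'y' }: CONFLICT

E, L have no nullable alternative, so no FIRST/FOLLOW check is needed there.

So the grammar has 1 FIRST/FOLLOW conflict (marked CONFLICT above).

Answer: Yes. Y → E L with FOLLOW(Y) on { 'b', 'y' }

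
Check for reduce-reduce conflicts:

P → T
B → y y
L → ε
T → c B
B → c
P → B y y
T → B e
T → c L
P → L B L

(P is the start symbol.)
Augment with P' → P and build the canonical LR(0) collection (I0 = CLOSURE({[P' → . P]}), then GOTO on every symbol after a dot until no new states appear). It has 16 states:
  I0: { [B → . c], [B → . y y], [L → .], [P → . B y y], [P → . L B L], [P → . T], [P' → . P], [T → . B e], [T → . c B], [T → . c L] }  — shift, reduce
  I1: { [P → B . y y], [T → B . e] }  — shift
  I2: { [B → . c], [B → . y y], [P → L . B L] }  — shift
  I3: { [P' → P .] }  — accept
  I4: { [P → T .] }  — reduce
  I5: { [B → . c], [B → . y y], [B → c .], [L → .], [T → c . B], [T → c . L] }  — shift, 2 reduces
  I6: { [B → y . y] }  — shift
  I7: { [B → y y .] }  — reduce
  I8: { [T → c B .] }  — reduce
  I9: { [T → c L .] }  — reduce
  I10: { [B → c .] }  — reduce
  I11: { [L → .], [P → L B . L] }  — reduce
  I12: { [P → L B L .] }  — reduce
  I13: { [T → B e .] }  — reduce
  I14: { [P → B y . y] }  — shift
  I15: { [P → B y y .] }  — reduce

I5 contains complete items [B → c .], [L → .] — reduce-reduce conflict.

Answer: Yes — I5: [B → c .] vs [L → .]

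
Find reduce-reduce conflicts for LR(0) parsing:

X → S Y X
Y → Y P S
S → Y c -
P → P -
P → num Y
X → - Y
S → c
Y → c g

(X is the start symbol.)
No reduce-reduce conflicts

Augment with X' → X and build the canonical LR(0) collection (I0 = CLOSURE({[X' → . X]}), then GOTO on every symbol after a dot until no new states appear). It has 18 states:
  I0: { [S → . Y c -], [S → . c], [X → . - Y], [X → . S Y X], [X' → . X], [Y → . Y P S], [Y → . c g] }  — shift
  I1: { [X → - . Y], [Y → . Y P S], [Y → . c g] }  — shift
  I2: { [X → S . Y X], [Y → . Y P S], [Y → . c g] }  — shift
  I3: { [X' → X .] }  — accept
  I4: { [P → . P -], [P → . num Y], [S → Y . c -], [Y → Y . P S] }  — shift
  I5: { [S → c .], [Y → c . g] }  — shift, reduce
  I6: { [Y → c g .] }  — reduce
  I7: { [P → P . -], [S → . Y c -], [S → . c], [Y → . Y P S], [Y → . c g], [Y → Y P . S] }  — shift
  I8: { [S → Y c . -] }  — shift
  I9: { [P → num . Y], [Y → . Y P S], [Y → . c g] }  — shift
  I10: { [P → . P -], [P → . num Y], [P → num Y .], [Y → Y . P S] }  — shift, reduce
  I11: { [Y → c . g] }  — shift
  I12: { [S → Y c - .] }  — reduce
  I13: { [P → P - .] }  — reduce
  I14: { [Y → Y P S .] }  — reduce
  I15: { [P → . P -], [P → . num Y], [S → . Y c -], [S → . c], [X → . - Y], [X → . S Y X], [X → S Y . X], [Y → . Y P S], [Y → . c g], [Y → Y . P S] }  — shift
  I16: { [X → S Y X .] }  — reduce
  I17: { [P → . P -], [P → . num Y], [X → - Y .], [Y → Y . P S] }  — shift, reduce

No state contains more than one complete item.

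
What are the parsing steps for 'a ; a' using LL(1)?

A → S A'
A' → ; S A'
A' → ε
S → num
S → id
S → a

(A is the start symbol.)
LL(1) parsing maintains a stack (initially the start symbol over $) and the input. At each step: if the stack top is a terminal, match it against the current input token; if it is a non-terminal N, replace it with the RHS of M[N, lookahead] (the unique production whose predict set contains the lookahead).

Stack is shown with the top on the left.

Stack     Input    Action
-------------------------
A $       a ; a $  output A → S A'
S A' $    a ; a $  output S → a
a A' $    a ; a $  match 'a'
A' $      ; a $    output A' → ; S A'
; S A' $  ; a $    match ';'
S A' $    a $      output S → a
a A' $    a $      match 'a'
A' $      $        output A' → ε
$         $        accept

The string is accepted.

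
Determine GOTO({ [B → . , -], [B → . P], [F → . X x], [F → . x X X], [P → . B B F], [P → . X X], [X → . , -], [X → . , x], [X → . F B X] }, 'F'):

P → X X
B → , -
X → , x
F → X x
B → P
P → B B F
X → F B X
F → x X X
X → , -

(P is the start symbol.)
{ [B → . , -], [B → . P], [F → . X x], [F → . x X X], [P → . B B F], [P → . X X], [X → . , -], [X → . , x], [X → . F B X], [X → F . B X] }

GOTO(I, 'F') = CLOSURE({ [A → αX.β] : [A → α.Xβ] ∈ I, X = 'F' })

Items with dot before 'F', with the dot advanced:
  [X → . F B X] → [X → F . B X]
Closure of the advanced items:
  [X → F . B X] has the dot before B: add [B → . , -], [B → . P]
  [B → . P] has the dot before P: add [P → . X X], [P → . B B F]
  [P → . X X] has the dot before X: add [X → . , x], [X → . F B X], [X → . , -]
  [X → . F B X] has the dot before F: add [F → . X x], [F → . x X X]

GOTO = { [B → . , -], [B → . P], [F → . X x], [F → . x X X], [P → . B B F], [P → . X X], [X → . , -], [X → . , x], [X → . F B X], [X → F . B X] }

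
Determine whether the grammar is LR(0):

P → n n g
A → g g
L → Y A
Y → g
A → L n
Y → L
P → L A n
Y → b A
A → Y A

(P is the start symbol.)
A grammar is LR(0) if no state in the canonical LR(0) collection has:
  - both a shift item (dot before a terminal) and a complete item (shift-reduce conflict), or
  - two or more complete items (reduce-reduce conflict; the accept item [P' → P .] counts as a complete item here).

Augment with P' → P and build the canonical LR(0) collection (I0 = CLOSURE({[P' → . P]}), then GOTO on every symbol after a dot until no new states appear). It has 19 states:
  I0: { [L → . Y A], [P → . L A n], [P → . n n g], [P' → . P], [Y → . L], [Y → . b A], [Y → . g] }  — shift
  I1: { [A → . L n], [A → . Y A], [A → . g g], [L → . Y A], [P → L . A n], [Y → . L], [Y → . b A], [Y → . g], [Y → L .] }  — shift, reduce
  I2: { [P' → P .] }  — accept
  I3: { [A → . L n], [A → . Y A], [A → . g g], [L → . Y A], [L → Y . A], [Y → . L], [Y → . b A], [Y → . g] }  — shift
  I4: { [A → . L n], [A → . Y A], [A → . g g], [L → . Y A], [Y → . L], [Y → . b A], [Y → . g], [Y → b . A] }  — shift
  I5: { [Y → g .] }  — reduce
  I6: { [P → n . n g] }  — shift
  I7: { [P → n n . g] }  — shift
  I8: { [P → n n g .] }  — reduce
  I9: { [Y → b A .] }  — reduce
  I10: { [A → L . n], [Y → L .] }  — shift, reduce
  I11: { [A → . L n], [A → . Y A], [A → . g g], [A → Y . A], [L → . Y A], [L → Y . A], [Y → . L], [Y → . b A], [Y → . g] }  — shift
  I12: { [A → g . g], [Y → g .] }  — shift, reduce
  I13: { [A → g g .] }  — reduce
  I14: { [A → Y A .], [L → Y A .] }  — 2 reduces
  I15: { [A → L n .] }  — reduce
  I16: { [L → Y A .] }  — reduce
  I17: { [P → L A . n] }  — shift
  I18: { [P → L A n .] }  — reduce

Conflict in state I1:
  Shift-reduce conflict between [Y → L .] and [A → . g g]
So the grammar is NOT LR(0).

Answer: No. Shift-reduce conflict between [Y → L .] and [A → . g g]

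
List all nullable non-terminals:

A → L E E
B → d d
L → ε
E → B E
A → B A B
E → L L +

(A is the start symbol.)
{ 'L' }

ε-productions: L → ε
So L is immediately nullable.
No further non-terminal can be added: every production for the remaining non-terminals contains a terminal or a non-nullable non-terminal.
Nullable = { 'L' }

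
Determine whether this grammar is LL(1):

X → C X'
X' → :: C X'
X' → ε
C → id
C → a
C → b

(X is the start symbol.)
A grammar is LL(1) if for each non-terminal N with multiple productions, the predict sets of those productions are pairwise disjoint, where PREDICT(N → α) = (FIRST(α) \ {ε}) ∪ (FOLLOW(N) if α ⇒* ε).

Relevant sets:
  FOLLOW(X') = { $ }

For X':
  PREDICT(X' → :: C X') = { '::' }
  PREDICT(X' → ε) = { $ }
For C:
  PREDICT(C → id) = { 'id' }
  PREDICT(C → a) = { 'a' }
  PREDICT(C → b) = { 'b' }
X has a single production, so nothing to check there.

All predict sets are disjoint. The grammar IS LL(1).

Answer: Yes, the grammar is LL(1).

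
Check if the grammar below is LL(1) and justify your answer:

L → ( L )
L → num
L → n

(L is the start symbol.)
Yes, the grammar is LL(1).

For L:
  PREDICT(L → '(' L ')') = { '(' }
  PREDICT(L → num) = { 'num' }
  PREDICT(L → n) = { 'n' }

All predict sets are disjoint. The grammar IS LL(1).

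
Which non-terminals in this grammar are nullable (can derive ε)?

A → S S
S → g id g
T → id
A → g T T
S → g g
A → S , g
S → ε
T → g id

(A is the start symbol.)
{ 'A', 'S' }

ε-productions: S → ε
So S is immediately nullable.
A → S S: every symbol on the right is nullable, so A is nullable too.
No further non-terminal can be added: every production for the remaining non-terminals contains a terminal or a non-nullable non-terminal.
Nullable = { 'A', 'S' }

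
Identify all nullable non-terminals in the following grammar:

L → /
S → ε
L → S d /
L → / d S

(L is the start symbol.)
{ 'S' }

A non-terminal is nullable if it can derive ε (the empty string): either it has an ε-production, or it has a production whose right-hand side consists entirely of nullable non-terminals.

ε-productions: S → ε
So S is immediately nullable.
No further non-terminal can be added: every production for the remaining non-terminals contains a terminal or a non-nullable non-terminal.
Nullable = { 'S' }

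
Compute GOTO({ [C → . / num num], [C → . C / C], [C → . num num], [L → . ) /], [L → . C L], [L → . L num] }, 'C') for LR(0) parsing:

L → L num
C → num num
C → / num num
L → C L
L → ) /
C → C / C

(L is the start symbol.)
{ [C → . / num num], [C → . C / C], [C → . num num], [C → C . / C], [L → . ) /], [L → . C L], [L → . L num], [L → C . L] }

GOTO(I, 'C') = CLOSURE({ [A → αX.β] : [A → α.Xβ] ∈ I, X = 'C' })

Items with dot before 'C', with the dot advanced:
  [C → . C / C] → [C → C . / C]
  [L → . C L] → [L → C . L]
Closure of the advanced items:
  [L → C . L] has the dot before L: add [L → . L num], [L → . C L], [L → . ) /]
  [L → . C L] has the dot before C: add [C → . num num], [C → . / num num], [C → . C / C]

GOTO = { [C → . / num num], [C → . C / C], [C → . num num], [C → C . / C], [L → . ) /], [L → . C L], [L → . L num], [L → C . L] }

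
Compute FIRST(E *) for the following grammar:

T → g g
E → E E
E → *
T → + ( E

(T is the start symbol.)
FIRST sets of the non-terminals involved (from the grammar, by fixed-point iteration):
  FIRST(E) = { '*' }

To compute FIRST(E *), process the symbols left to right:
Symbol E is a non-terminal. Add FIRST(E) \ {ε} = { '*' }
E is not nullable (ε ∉ FIRST(E)), so stop here.
FIRST(E *) = { '*' }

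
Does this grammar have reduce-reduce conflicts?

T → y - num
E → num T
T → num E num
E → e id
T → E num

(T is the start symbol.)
Augment with T' → T and build the canonical LR(0) collection (I0 = CLOSURE({[T' → . T]}), then GOTO on every symbol after a dot until no new states appear). It has 13 states:
  I0: { [E → . e id], [E → . num T], [T → . E num], [T → . num E num], [T → . y - num], [T' → . T] }  — shift
  I1: { [T → E . num] }  — shift
  I2: { [T' → T .] }  — accept
  I3: { [E → e . id] }  — shift
  I4: { [E → . e id], [E → . num T], [E → num . T], [T → . E num], [T → . num E num], [T → . y - num], [T → num . E num] }  — shift
  I5: { [T → y . - num] }  — shift
  I6: { [T → y - . num] }  — shift
  I7: { [T → y - num .] }  — reduce
  I8: { [T → E . num], [T → num E . num] }  — shift
  I9: { [E → num T .] }  — reduce
  I10: { [T → E num .], [T → num E num .] }  — 2 reduces
  I11: { [E → e id .] }  — reduce
  I12: { [T → E num .] }  — reduce

I10 contains complete items [T → E num .], [T → num E num .] — reduce-reduce conflict.

Answer: Yes — I10: [T → E num .] vs [T → num E num .]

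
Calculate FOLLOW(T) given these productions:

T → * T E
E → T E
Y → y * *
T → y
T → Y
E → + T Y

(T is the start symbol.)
{ $, '*', '+', 'y' }

T is the start symbol, so $ ∈ FOLLOW(T).
In T → * T E: T is followed by E, add FIRST(E) \ {ε} = { '*', '+', 'y' }
In E → T E: T is followed by E, add FIRST(E) \ {ε} = { '*', '+', 'y' }
In E → + T Y: T is followed by Y, add FIRST(Y) \ {ε} = { 'y' }

Taking the union: FOLLOW(T) = { $, '*', '+', 'y' }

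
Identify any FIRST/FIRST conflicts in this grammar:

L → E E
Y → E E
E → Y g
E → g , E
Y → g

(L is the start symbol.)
Yes. Y → E E / Y → g on { 'g' }; E → Y g / E → g ',' E on { 'g' }

A FIRST/FIRST conflict occurs when two productions N → α and N → β for the same non-terminal have FIRST(α) ∩ FIRST(β) ≠ ∅ (with ε ∈ FIRST of a nullable right-hand side, so two nullable alternatives also conflict).

FIRST sets of the non-terminals at (or reachable through a nullable prefix from) the front of some alternative:
  FIRST(E) = { 'g' }
  FIRST(Y) = { 'g' }

Productions for Y:
  Y → E E: FIRST = { 'g' }
  Y → g: FIRST = { 'g' }
Productions for E:
  E → Y g: FIRST = { 'g' }
  E → g , E: FIRST = { 'g' }
L has only one production, so no FIRST/FIRST conflict is possible there.

Conflict for Y: Y → E E and Y → g
  Overlap: { 'g' }
Conflict for E: E → Y g and E → g , E
  Overlap: { 'g' }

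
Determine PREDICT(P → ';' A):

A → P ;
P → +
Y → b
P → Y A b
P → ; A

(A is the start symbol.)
{ ';' }

PREDICT(P → ';' A) = (FIRST(RHS) \ {ε}) ∪ (FOLLOW(P) if ε ∈ FIRST(RHS), i.e. RHS ⇒* ε)
FIRST(';' A) = { ';' }
ε ∉ FIRST(';' A), so FOLLOW(P) is not added.
PREDICT(P → ';' A) = { ';' }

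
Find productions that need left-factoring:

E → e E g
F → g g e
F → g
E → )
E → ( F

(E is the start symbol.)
Yes, F has productions with common prefix 'g'

Left-factoring is needed when two productions for the same non-terminal
share a common prefix on the right-hand side.

Productions for E:
  E → e E g
  E → )
  E → ( F
Productions for F:
  F → g g e
  F → g

Found common prefix 'g' in productions for F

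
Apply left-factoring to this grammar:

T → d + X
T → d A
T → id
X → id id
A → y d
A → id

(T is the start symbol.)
T → d T'
T' → + X
T' → A
T → id
X → id id
A → y d
A → id

Left-factoring transforms A → αβ₁ | αβ₂ into A → αA' and A' → β₁ | β₂
(α is the longest common prefix among the alternatives). Repeat until
no nonterminal has two alternatives with a common prefix.

Round 1: T has alternatives sharing prefix 'd'. Introduce T': T → d T'
  Add: T' → + X
  Add: T' → A

No remaining common prefixes — done.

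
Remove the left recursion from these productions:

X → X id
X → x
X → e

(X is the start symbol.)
X → x X'
X → e X'
X' → id X'
X' → ε

X is directly left-recursive. The standard transformation for
  A → A α₁ | ... | A α_m | β₁ | ... | β_n
is
  A  → β₁ A' | ... | β_n A'
  A' → α₁ A' | ... | α_m A' | ε

X → x becomes X → x X'
X → e becomes X → e X'
X → X id becomes X' → id X'
Add X' → ε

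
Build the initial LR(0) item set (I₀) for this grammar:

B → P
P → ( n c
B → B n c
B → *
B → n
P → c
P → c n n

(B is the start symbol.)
First, augment the grammar with B' → B
I₀ = CLOSURE({ [B' → . B] }):
  [B' → . B] has the dot before B: add [B → . P], [B → . B n c], [B → . *], [B → . n]
  [B → . P] has the dot before P: add [P → . ( n c], [P → . c], [P → . c n n]
No further items can be added.

I₀ = { [B → . *], [B → . B n c], [B → . P], [B → . n], [B' → . B], [P → . ( n c], [P → . c n n], [P → . c] }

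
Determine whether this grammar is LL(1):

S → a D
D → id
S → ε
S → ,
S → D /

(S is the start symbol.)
A grammar is LL(1) if for each non-terminal N with multiple productions, the predict sets of those productions are pairwise disjoint, where PREDICT(N → α) = (FIRST(α) \ {ε}) ∪ (FOLLOW(N) if α ⇒* ε).

Relevant sets:
  FIRST(D) = { 'id' }
  FOLLOW(S) = { $ }

For S:
  PREDICT(S → a D) = { 'a' }
  PREDICT(S → ε) = { $ }
  PREDICT(S → ',') = { ',' }
  PREDICT(S → D '/') = { 'id' }
D has a single production, so nothing to check there.

All predict sets are disjoint. The grammar IS LL(1).

Answer: Yes, the grammar is LL(1).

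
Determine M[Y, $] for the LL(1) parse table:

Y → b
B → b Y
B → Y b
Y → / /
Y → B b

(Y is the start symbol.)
Empty (error entry)

To find M[Y, $], we find productions for Y where $ is in the predict set (PREDICT(N → α) = (FIRST(α) \ {ε}) ∪ (FOLLOW(N) if α ⇒* ε)).

Relevant sets:
  FIRST(B) = { '/', 'b' }

Y → b: PREDICT = { 'b' }
Y → / /: PREDICT = { '/' }
Y → B b: PREDICT = { '/', 'b' }

M[Y, $] is empty (no production applies)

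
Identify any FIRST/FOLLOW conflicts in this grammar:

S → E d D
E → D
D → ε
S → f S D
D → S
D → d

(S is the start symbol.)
A FIRST/FOLLOW conflict occurs when a non-terminal N has a nullable alternative N → β (β ⇒* ε) and another alternative N → α with FIRST(α) ∩ FOLLOW(N) ≠ ∅: on such a lookahead the parser cannot decide between expanding α and letting N vanish via β.

Nullable non-terminals: D, E.
FIRST sets used below: FIRST(S) = { 'd', 'f' }

D: nullable alternative(s) D → ε; FOLLOW(D) = { $, 'd', 'f' }
  D → ε: FIRST \ {ε} = { } — this is the only nullable alternative, skip
  D → S: FIRST \ {ε} = { 'd', 'f' } — overlaps FOLLOW(D) on { 'd', 'f' }: CONFLICT
  D → d: FIRST \ {ε} = { 'd' } — overlaps FOLLOW(D) on { 'd' }: CONFLICT
E has a nullable alternative but only one production, so nothing to check.

S has no nullable alternative, so no FIRST/FOLLOW check is needed there.

So the grammar has 2 FIRST/FOLLOW conflicts (marked CONFLICT above).

Answer: Yes. D → S with FOLLOW(D) on { 'd', 'f' }; D → d with FOLLOW(D) on { 'd' }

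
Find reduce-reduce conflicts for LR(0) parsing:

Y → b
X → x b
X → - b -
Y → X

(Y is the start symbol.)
No reduce-reduce conflicts

Augment with Y' → Y and build the canonical LR(0) collection (I0 = CLOSURE({[Y' → . Y]}), then GOTO on every symbol after a dot until no new states appear). It has 9 states:
  I0: { [X → . - b -], [X → . x b], [Y → . X], [Y → . b], [Y' → . Y] }  — shift
  I1: { [X → - . b -] }  — shift
  I2: { [Y → X .] }  — reduce
  I3: { [Y' → Y .] }  — accept
  I4: { [Y → b .] }  — reduce
  I5: { [X → x . b] }  — shift
  I6: { [X → x b .] }  — reduce
  I7: { [X → - b . -] }  — shift
  I8: { [X → - b - .] }  — reduce

No state contains more than one complete item.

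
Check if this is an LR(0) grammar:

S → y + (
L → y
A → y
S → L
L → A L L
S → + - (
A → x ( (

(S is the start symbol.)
No. Shift-reduce conflict between [A → y .] and [S → y . + (]

A grammar is LR(0) if no state in the canonical LR(0) collection has:
  - both a shift item (dot before a terminal) and a complete item (shift-reduce conflict), or
  - two or more complete items (reduce-reduce conflict; the accept item [S' → S .] counts as a complete item here).

Augment with S' → S and build the canonical LR(0) collection (I0 = CLOSURE({[S' → . S]}), then GOTO on every symbol after a dot until no new states appear). It has 16 states:
  I0: { [A → . x ( (], [A → . y], [L → . A L L], [L → . y], [S → . + - (], [S → . L], [S → . y + (], [S' → . S] }  — shift
  I1: { [S → + . - (] }  — shift
  I2: { [A → . x ( (], [A → . y], [L → . A L L], [L → . y], [L → A . L L] }  — shift
  I3: { [S → L .] }  — reduce
  I4: { [S' → S .] }  — accept
  I5: { [A → x . ( (] }  — shift
  I6: { [A → y .], [L → y .], [S → y . + (] }  — shift, 2 reduces
  I7: { [S → y + . (] }  — shift
  I8: { [S → y + ( .] }  — reduce
  I9: { [A → x ( . (] }  — shift
  I10: { [A → x ( ( .] }  — reduce
  I11: { [A → . x ( (], [A → . y], [L → . A L L], [L → . y], [L → A L . L] }  — shift
  I12: { [A → y .], [L → y .] }  — 2 reduces
  I13: { [L → A L L .] }  — reduce
  I14: { [S → + - . (] }  — shift
  I15: { [S → + - ( .] }  — reduce

Conflict in state I6:
  Shift-reduce conflict between [A → y .] and [S → y . + (]
So the grammar is NOT LR(0).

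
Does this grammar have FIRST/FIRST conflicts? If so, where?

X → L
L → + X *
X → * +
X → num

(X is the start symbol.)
No FIRST/FIRST conflicts.

A FIRST/FIRST conflict occurs when two productions N → α and N → β for the same non-terminal have FIRST(α) ∩ FIRST(β) ≠ ∅ (with ε ∈ FIRST of a nullable right-hand side, so two nullable alternatives also conflict).

FIRST sets of the non-terminals at (or reachable through a nullable prefix from) the front of some alternative:
  FIRST(L) = { '+' }

Productions for X:
  X → L: FIRST = { '+' }
  X → * +: FIRST = { '*' }
  X → num: FIRST = { 'num' }
L has only one production, so no FIRST/FIRST conflict is possible there.

All alternatives of each non-terminal have pairwise disjoint FIRST sets.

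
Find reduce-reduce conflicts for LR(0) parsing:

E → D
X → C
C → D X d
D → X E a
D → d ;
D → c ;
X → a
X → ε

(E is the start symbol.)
Augment with E' → E and build the canonical LR(0) collection (I0 = CLOSURE({[E' → . E]}), then GOTO on every symbol after a dot until no new states appear). It has 15 states:
  I0: { [C → . D X d], [D → . X E a], [D → . c ;], [D → . d ;], [E → . D], [E' → . E], [X → . C], [X → . a], [X → .] }  — shift, reduce
  I1: { [X → C .] }  — reduce
  I2: { [C → . D X d], [C → D . X d], [D → . X E a], [D → . c ;], [D → . d ;], [E → D .], [X → . C], [X → . a], [X → .] }  — shift, 2 reduces
  I3: { [E' → E .] }  — accept
  I4: { [C → . D X d], [D → . X E a], [D → . c ;], [D → . d ;], [D → X . E a], [E → . D], [X → . C], [X → . a], [X → .] }  — shift, reduce
  I5: { [X → a .] }  — reduce
  I6: { [D → c . ;] }  — shift
  I7: { [D → d . ;] }  — shift
  I8: { [D → d ; .] }  — reduce
  I9: { [D → c ; .] }  — reduce
  I10: { [D → X E . a] }  — shift
  I11: { [D → X E a .] }  — reduce
  I12: { [C → . D X d], [C → D . X d], [D → . X E a], [D → . c ;], [D → . d ;], [X → . C], [X → . a], [X → .] }  — shift, reduce
  I13: { [C → . D X d], [C → D X . d], [D → . X E a], [D → . c ;], [D → . d ;], [D → X . E a], [E → . D], [X → . C], [X → . a], [X → .] }  — shift, reduce
  I14: { [C → D X d .], [D → d . ;] }  — shift, reduce

I2 contains complete items [E → D .], [X → .] — reduce-reduce conflict.

Answer: Yes — I2: [E → D .] vs [X → .]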